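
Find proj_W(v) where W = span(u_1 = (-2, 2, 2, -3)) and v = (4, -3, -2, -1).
proj_W(v) = (10/7, -10/7, -10/7, 15/7)

Set up U = [u_1 | ... | u_1] ∈ R^(4×1). The projector onto W = col(U) is P = U (U^T U)^(-1) U^T.
Compute U^T U =
  [21],
and U^T v = (-15).
Solve U^T U · c = U^T v for the coefficients: c = (-5/7). The projection is proj_W(v) = U c.
Check: (v - proj_W(v)) · u_1 = 0  (should be 0).
Result: proj_W(v) = (10/7, -10/7, -10/7, 15/7).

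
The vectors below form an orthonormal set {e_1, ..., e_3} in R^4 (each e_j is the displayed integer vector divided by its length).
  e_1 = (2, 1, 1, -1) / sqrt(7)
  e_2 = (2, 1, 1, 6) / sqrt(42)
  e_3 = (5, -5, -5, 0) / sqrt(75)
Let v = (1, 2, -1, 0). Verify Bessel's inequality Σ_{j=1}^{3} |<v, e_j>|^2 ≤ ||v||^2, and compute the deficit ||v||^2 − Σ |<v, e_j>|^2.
Σ |<v, e_j>|^2 = 3/2; ||v||^2 = 6; deficit = 9/2

Write each e_j = u_j / sqrt(<u_j, u_j>) where u_j is the displayed integer vector. Then <v, e_j> = <v, u_j> / sqrt(<u_j, u_j>), so |<v, e_j>|^2 = <v, u_j>^2 / <u_j, u_j>.
Coefficients: <v, e_1> = 3/sqrt(7), <v, e_2> = 3/sqrt(42), <v, e_3> = 0/sqrt(75).
Square and sum: Σ |<v, e_j>|^2 = 3/2.
Compute ||v||^2 = v·v = 6.
Deficit = 6 − 3/2 = 9/2 ≥ 0, confirming Bessel's inequality. (The deficit equals ||v − Σ <v,e_j> e_j||^2, the squared distance from v to span{e_j}.)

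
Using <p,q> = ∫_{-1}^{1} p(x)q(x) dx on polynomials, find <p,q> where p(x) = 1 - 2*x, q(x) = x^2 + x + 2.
<p,q> = 10/3

Expand the product: p(x)·q(x) = -2*x^3 - x^2 - 3*x + 2.
∫_{-1}^{1} of each monomial x^k gives [2/(k+1) if k even, 0 if k odd]. Integrating term-by-term (or equivalently evaluating the antiderivative F(x) = -x^4/2 - x^3/3 - 3*x^2/2 + 2*x at the endpoints):
  F(1) − F(−1) = -1/3 − (-11/3) = 10/3.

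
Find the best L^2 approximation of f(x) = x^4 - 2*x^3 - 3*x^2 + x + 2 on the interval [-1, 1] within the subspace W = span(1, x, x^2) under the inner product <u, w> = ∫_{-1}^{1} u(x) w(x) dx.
g(x) = -15*x^2/7 - x/5 + 67/35

The best approximation g ∈ W is the orthogonal projection of f onto W. Writing g = a_0 + a_1 x + a_2 x^2, the coefficients solve the normal equations G · a = b where
  G_{ij} = <φ_i, φ_j> and b_i = <f, φ_i>, with φ_0 = 1, φ_1 = x, φ_2 = x^2.
G =
  [2, 0, 2/3]
  [0, 2/3, 0]
  [2/3, 0, 2/5],
b = (12/5, -2/15, 44/105).
Solving gives a_0 = 67/35, a_1 = -1/5, a_2 = -15/7, so
  g(x) = -15*x^2/7 - x/5 + 67/35.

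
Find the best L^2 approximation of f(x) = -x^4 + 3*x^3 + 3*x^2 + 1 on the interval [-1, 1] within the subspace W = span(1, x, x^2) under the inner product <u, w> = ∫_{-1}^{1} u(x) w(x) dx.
g(x) = 15*x^2/7 + 9*x/5 + 38/35

The best approximation g ∈ W is the orthogonal projection of f onto W. Writing g = a_0 + a_1 x + a_2 x^2, the coefficients solve the normal equations G · a = b where
  G_{ij} = <φ_i, φ_j> and b_i = <f, φ_i>, with φ_0 = 1, φ_1 = x, φ_2 = x^2.
G =
  [2, 0, 2/3]
  [0, 2/3, 0]
  [2/3, 0, 2/5],
b = (18/5, 6/5, 166/105).
Solving gives a_0 = 38/35, a_1 = 9/5, a_2 = 15/7, so
  g(x) = 15*x^2/7 + 9*x/5 + 38/35.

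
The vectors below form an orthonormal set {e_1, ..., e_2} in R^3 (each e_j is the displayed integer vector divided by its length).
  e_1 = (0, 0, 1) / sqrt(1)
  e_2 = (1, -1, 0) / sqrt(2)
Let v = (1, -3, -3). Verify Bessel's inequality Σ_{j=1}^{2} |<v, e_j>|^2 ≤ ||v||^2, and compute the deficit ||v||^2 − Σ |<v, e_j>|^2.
Σ |<v, e_j>|^2 = 17; ||v||^2 = 19; deficit = 2

Write each e_j = u_j / sqrt(<u_j, u_j>) where u_j is the displayed integer vector. Then <v, e_j> = <v, u_j> / sqrt(<u_j, u_j>), so |<v, e_j>|^2 = <v, u_j>^2 / <u_j, u_j>.
Coefficients: <v, e_1> = -3/sqrt(1), <v, e_2> = 4/sqrt(2).
Square and sum: Σ |<v, e_j>|^2 = 17.
Compute ||v||^2 = v·v = 19.
Deficit = 19 − 17 = 2 ≥ 0, confirming Bessel's inequality. (The deficit equals ||v − Σ <v,e_j> e_j||^2, the squared distance from v to span{e_j}.)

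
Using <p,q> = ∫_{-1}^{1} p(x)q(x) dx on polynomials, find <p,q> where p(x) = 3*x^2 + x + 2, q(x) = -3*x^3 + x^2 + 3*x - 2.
<p,q> = -26/3

Expand the product: p(x)·q(x) = -9*x^5 + 4*x^3 - x^2 + 4*x - 4.
∫_{-1}^{1} of each monomial x^k gives [2/(k+1) if k even, 0 if k odd]. Integrating term-by-term (or equivalently evaluating the antiderivative F(x) = -3*x^6/2 + x^4 - x^3/3 + 2*x^2 - 4*x at the endpoints):
  F(1) − F(−1) = -17/6 − (35/6) = -26/3.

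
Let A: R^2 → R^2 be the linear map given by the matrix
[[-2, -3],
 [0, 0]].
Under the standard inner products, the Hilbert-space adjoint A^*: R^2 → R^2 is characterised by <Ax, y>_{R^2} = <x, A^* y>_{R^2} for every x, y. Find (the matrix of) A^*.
A^* = A^T =
[[-2, 0],
 [-3, 0]]

For real matrices with standard dot products, the defining identity <Ax, y> = <x, A^* y> gives (Ax)^T y = x^T (A^*) y, i.e. x^T A^T y = x^T (A^*) y. Since this holds for all x, y, we must have A^* = A^T. Therefore
A^* =
[[-2, 0],
 [-3, 0]].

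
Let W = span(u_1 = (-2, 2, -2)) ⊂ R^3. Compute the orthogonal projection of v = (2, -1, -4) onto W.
proj_W(v) = (-1/3, 1/3, -1/3)

Set up U = [u_1 | ... | u_1] ∈ R^(3×1). The projector onto W = col(U) is P = U (U^T U)^(-1) U^T.
Compute U^T U =
  [12],
and U^T v = (2).
Solve U^T U · c = U^T v for the coefficients: c = (1/6). The projection is proj_W(v) = U c.
Check: (v - proj_W(v)) · u_1 = 0  (should be 0).
Result: proj_W(v) = (-1/3, 1/3, -1/3).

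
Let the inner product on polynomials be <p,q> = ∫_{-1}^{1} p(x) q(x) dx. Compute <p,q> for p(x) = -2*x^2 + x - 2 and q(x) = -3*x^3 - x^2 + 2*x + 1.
<p,q> = -46/15

Expand the product: p(x)·q(x) = 6*x^5 - x^4 + x^3 + 2*x^2 - 3*x - 2.
∫_{-1}^{1} of each monomial x^k gives [2/(k+1) if k even, 0 if k odd]. Integrating term-by-term (or equivalently evaluating the antiderivative F(x) = x^6 - x^5/5 + x^4/4 + 2*x^3/3 - 3*x^2/2 - 2*x at the endpoints):
  F(1) − F(−1) = -107/60 − (77/60) = -46/15.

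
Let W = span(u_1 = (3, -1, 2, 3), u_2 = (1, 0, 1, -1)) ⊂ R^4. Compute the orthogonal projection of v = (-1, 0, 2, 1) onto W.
proj_W(v) = (28/65, -12/65, 16/65, 44/65)

Set up U = [u_1 | ... | u_2] ∈ R^(4×2). The projector onto W = col(U) is P = U (U^T U)^(-1) U^T.
Compute U^T U =
  [23, 2]
  [2, 3],
and U^T v = (4, 0).
Solve U^T U · c = U^T v for the coefficients: c = (12/65, -8/65). The projection is proj_W(v) = U c.
Check: (v - proj_W(v)) · u_1 = 0  (should be 0).
Check: (v - proj_W(v)) · u_2 = 0  (should be 0).
Result: proj_W(v) = (28/65, -12/65, 16/65, 44/65).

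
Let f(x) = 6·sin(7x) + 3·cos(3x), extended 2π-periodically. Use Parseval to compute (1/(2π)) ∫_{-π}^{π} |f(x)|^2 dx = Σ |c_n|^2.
Σ |c_n|^2 = 45/2

Expand |f|^2 and use orthogonality of {sin(nx), cos(mx)} on [-π, π]:
  ∫_{-π}^{π} sin(nx)^2 dx = π, ∫ cos(mx)^2 dx = π, and cross terms integrate to 0.
So ∫_{-π}^{π} f(x)^2 dx = 6^2 · π + 3^2 · π = (36 + 9)π.
Divide by 2π: (36 + 9)/2 = 45/2.
By Parseval, this equals Σ |c_n|^2.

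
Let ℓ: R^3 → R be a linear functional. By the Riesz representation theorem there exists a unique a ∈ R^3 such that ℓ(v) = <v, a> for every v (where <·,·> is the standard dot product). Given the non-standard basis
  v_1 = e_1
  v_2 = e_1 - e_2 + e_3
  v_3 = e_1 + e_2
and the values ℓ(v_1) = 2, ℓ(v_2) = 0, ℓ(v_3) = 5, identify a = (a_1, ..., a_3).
a = (2, 3, 1)

Write a = (a_1, ..., a_3) in the standard basis. For each basis vector v_i, ℓ(v_i) = <v_i, a> is a linear equation in the a_j's. Collect the n equations into a matrix system V a = ℓ, where row i of V is v_i (expressed in the standard basis). Since V is invertible (lower-triangular with 1s on the diagonal, up to permutation), solve by back-substitution:
  V =
[[1, 0, 0],
 [1, -1, 1],
 [1, 1, 0]]
  V a = (2, 0, 5)
Solving gives a = (2, 3, 1).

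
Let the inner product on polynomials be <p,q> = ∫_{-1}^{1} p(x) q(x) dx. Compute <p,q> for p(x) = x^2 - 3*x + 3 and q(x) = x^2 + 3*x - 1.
<p,q> = -154/15

Expand the product: p(x)·q(x) = x^4 - 7*x^2 + 12*x - 3.
∫_{-1}^{1} of each monomial x^k gives [2/(k+1) if k even, 0 if k odd]. Integrating term-by-term (or equivalently evaluating the antiderivative F(x) = x^5/5 - 7*x^3/3 + 6*x^2 - 3*x at the endpoints):
  F(1) − F(−1) = 13/15 − (167/15) = -154/15.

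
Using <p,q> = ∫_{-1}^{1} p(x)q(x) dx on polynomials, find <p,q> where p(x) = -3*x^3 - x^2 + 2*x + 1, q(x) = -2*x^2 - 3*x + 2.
<p,q> = 26/15

Expand the product: p(x)·q(x) = 6*x^5 + 11*x^4 - 7*x^3 - 10*x^2 + x + 2.
∫_{-1}^{1} of each monomial x^k gives [2/(k+1) if k even, 0 if k odd]. Integrating term-by-term (or equivalently evaluating the antiderivative F(x) = x^6 + 11*x^5/5 - 7*x^4/4 - 10*x^3/3 + x^2/2 + 2*x at the endpoints):
  F(1) − F(−1) = 37/60 − (-67/60) = 26/15.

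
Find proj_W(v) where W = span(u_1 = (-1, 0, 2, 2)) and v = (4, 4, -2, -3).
proj_W(v) = (14/9, 0, -28/9, -28/9)

Set up U = [u_1 | ... | u_1] ∈ R^(4×1). The projector onto W = col(U) is P = U (U^T U)^(-1) U^T.
Compute U^T U =
  [9],
and U^T v = (-14).
Solve U^T U · c = U^T v for the coefficients: c = (-14/9). The projection is proj_W(v) = U c.
Check: (v - proj_W(v)) · u_1 = 0  (should be 0).
Result: proj_W(v) = (14/9, 0, -28/9, -28/9).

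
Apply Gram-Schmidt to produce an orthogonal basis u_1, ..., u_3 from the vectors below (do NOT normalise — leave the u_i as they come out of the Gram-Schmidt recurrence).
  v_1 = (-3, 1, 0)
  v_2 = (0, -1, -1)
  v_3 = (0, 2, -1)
Orthogonal basis:
  u_1 = (-3, 1, 0)
  u_2 = (-3/10, -9/10, -1)
  u_3 = (9/19, 27/19, -27/19)

Apply the Gram-Schmidt recurrence
  u_1 = v_1
  u_i = v_i − Σ_{j<i} ((v_i · u_j) / (u_j · u_j)) · u_j.

Step by step this gives:
  u_1 = (-3, 1, 0)
  u_2 = (-3/10, -9/10, -1)
  u_3 = (9/19, 27/19, -27/19)

Orthogonality check:
  u_2 · u_1 = 0 (should be 0)
  u_3 · u_1 = 0 (should be 0)
  u_3 · u_2 = 0 (should be 0)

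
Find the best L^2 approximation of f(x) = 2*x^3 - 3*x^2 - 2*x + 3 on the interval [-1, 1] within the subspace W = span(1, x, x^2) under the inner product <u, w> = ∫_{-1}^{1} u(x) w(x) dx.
g(x) = -3*x^2 - 4*x/5 + 3

The best approximation g ∈ W is the orthogonal projection of f onto W. Writing g = a_0 + a_1 x + a_2 x^2, the coefficients solve the normal equations G · a = b where
  G_{ij} = <φ_i, φ_j> and b_i = <f, φ_i>, with φ_0 = 1, φ_1 = x, φ_2 = x^2.
G =
  [2, 0, 2/3]
  [0, 2/3, 0]
  [2/3, 0, 2/5],
b = (4, -8/15, 4/5).
Solving gives a_0 = 3, a_1 = -4/5, a_2 = -3, so
  g(x) = -3*x^2 - 4*x/5 + 3.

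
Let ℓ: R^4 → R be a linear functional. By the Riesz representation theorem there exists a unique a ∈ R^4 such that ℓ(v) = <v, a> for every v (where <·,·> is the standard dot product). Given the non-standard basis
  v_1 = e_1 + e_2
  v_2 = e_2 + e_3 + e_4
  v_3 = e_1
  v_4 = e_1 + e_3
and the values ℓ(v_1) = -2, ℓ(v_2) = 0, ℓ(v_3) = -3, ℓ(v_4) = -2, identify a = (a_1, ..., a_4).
a = (-3, 1, 1, -2)

Write a = (a_1, ..., a_4) in the standard basis. For each basis vector v_i, ℓ(v_i) = <v_i, a> is a linear equation in the a_j's. Collect the n equations into a matrix system V a = ℓ, where row i of V is v_i (expressed in the standard basis). Since V is invertible (lower-triangular with 1s on the diagonal, up to permutation), solve by back-substitution:
  V =
[[1, 1, 0, 0],
 [0, 1, 1, 1],
 [1, 0, 0, 0],
 [1, 0, 1, 0]]
  V a = (-2, 0, -3, -2)
Solving gives a = (-3, 1, 1, -2).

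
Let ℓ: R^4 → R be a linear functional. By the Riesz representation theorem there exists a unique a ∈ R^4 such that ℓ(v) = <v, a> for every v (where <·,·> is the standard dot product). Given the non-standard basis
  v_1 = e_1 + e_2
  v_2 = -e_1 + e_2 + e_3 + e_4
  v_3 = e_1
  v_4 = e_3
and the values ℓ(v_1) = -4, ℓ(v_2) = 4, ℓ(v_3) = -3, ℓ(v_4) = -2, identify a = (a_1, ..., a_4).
a = (-3, -1, -2, 4)

Write a = (a_1, ..., a_4) in the standard basis. For each basis vector v_i, ℓ(v_i) = <v_i, a> is a linear equation in the a_j's. Collect the n equations into a matrix system V a = ℓ, where row i of V is v_i (expressed in the standard basis). Since V is invertible (lower-triangular with 1s on the diagonal, up to permutation), solve by back-substitution:
  V =
[[1, 1, 0, 0],
 [-1, 1, 1, 1],
 [1, 0, 0, 0],
 [0, 0, 1, 0]]
  V a = (-4, 4, -3, -2)
Solving gives a = (-3, -1, -2, 4).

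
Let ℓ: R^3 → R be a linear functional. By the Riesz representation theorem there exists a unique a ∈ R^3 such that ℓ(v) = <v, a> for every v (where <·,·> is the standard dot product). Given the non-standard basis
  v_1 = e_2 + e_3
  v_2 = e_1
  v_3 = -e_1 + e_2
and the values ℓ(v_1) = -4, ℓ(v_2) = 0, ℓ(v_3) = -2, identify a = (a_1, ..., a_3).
a = (0, -2, -2)

Write a = (a_1, ..., a_3) in the standard basis. For each basis vector v_i, ℓ(v_i) = <v_i, a> is a linear equation in the a_j's. Collect the n equations into a matrix system V a = ℓ, where row i of V is v_i (expressed in the standard basis). Since V is invertible (lower-triangular with 1s on the diagonal, up to permutation), solve by back-substitution:
  V =
[[0, 1, 1],
 [1, 0, 0],
 [-1, 1, 0]]
  V a = (-4, 0, -2)
Solving gives a = (0, -2, -2).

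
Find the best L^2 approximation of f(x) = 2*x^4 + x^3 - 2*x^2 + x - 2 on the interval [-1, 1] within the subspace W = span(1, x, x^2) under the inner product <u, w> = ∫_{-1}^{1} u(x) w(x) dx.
g(x) = -2*x^2/7 + 8*x/5 - 76/35

The best approximation g ∈ W is the orthogonal projection of f onto W. Writing g = a_0 + a_1 x + a_2 x^2, the coefficients solve the normal equations G · a = b where
  G_{ij} = <φ_i, φ_j> and b_i = <f, φ_i>, with φ_0 = 1, φ_1 = x, φ_2 = x^2.
G =
  [2, 0, 2/3]
  [0, 2/3, 0]
  [2/3, 0, 2/5],
b = (-68/15, 16/15, -164/105).
Solving gives a_0 = -76/35, a_1 = 8/5, a_2 = -2/7, so
  g(x) = -2*x^2/7 + 8*x/5 - 76/35.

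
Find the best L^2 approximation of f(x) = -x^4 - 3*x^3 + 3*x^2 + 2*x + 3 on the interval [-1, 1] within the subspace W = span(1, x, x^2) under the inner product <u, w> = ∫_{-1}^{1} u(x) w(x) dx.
g(x) = 15*x^2/7 + x/5 + 108/35

The best approximation g ∈ W is the orthogonal projection of f onto W. Writing g = a_0 + a_1 x + a_2 x^2, the coefficients solve the normal equations G · a = b where
  G_{ij} = <φ_i, φ_j> and b_i = <f, φ_i>, with φ_0 = 1, φ_1 = x, φ_2 = x^2.
G =
  [2, 0, 2/3]
  [0, 2/3, 0]
  [2/3, 0, 2/5],
b = (38/5, 2/15, 102/35).
Solving gives a_0 = 108/35, a_1 = 1/5, a_2 = 15/7, so
  g(x) = 15*x^2/7 + x/5 + 108/35.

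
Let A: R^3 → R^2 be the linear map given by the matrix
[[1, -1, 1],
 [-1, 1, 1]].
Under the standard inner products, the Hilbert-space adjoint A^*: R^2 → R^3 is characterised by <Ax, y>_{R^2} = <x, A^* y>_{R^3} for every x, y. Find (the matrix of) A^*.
A^* = A^T =
[[1, -1],
 [-1, 1],
 [1, 1]]

For real matrices with standard dot products, the defining identity <Ax, y> = <x, A^* y> gives (Ax)^T y = x^T (A^*) y, i.e. x^T A^T y = x^T (A^*) y. Since this holds for all x, y, we must have A^* = A^T. Therefore
A^* =
[[1, -1],
 [-1, 1],
 [1, 1]].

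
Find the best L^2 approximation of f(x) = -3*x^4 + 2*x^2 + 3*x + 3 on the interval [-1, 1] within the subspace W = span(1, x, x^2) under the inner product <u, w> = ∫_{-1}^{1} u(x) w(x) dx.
g(x) = -4*x^2/7 + 3*x + 114/35

The best approximation g ∈ W is the orthogonal projection of f onto W. Writing g = a_0 + a_1 x + a_2 x^2, the coefficients solve the normal equations G · a = b where
  G_{ij} = <φ_i, φ_j> and b_i = <f, φ_i>, with φ_0 = 1, φ_1 = x, φ_2 = x^2.
G =
  [2, 0, 2/3]
  [0, 2/3, 0]
  [2/3, 0, 2/5],
b = (92/15, 2, 68/35).
Solving gives a_0 = 114/35, a_1 = 3, a_2 = -4/7, so
  g(x) = -4*x^2/7 + 3*x + 114/35.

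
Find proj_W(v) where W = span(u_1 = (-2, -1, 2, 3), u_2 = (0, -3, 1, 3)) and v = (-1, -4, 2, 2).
proj_W(v) = (-24/73, -216/73, 92/73, 240/73)

Set up U = [u_1 | ... | u_2] ∈ R^(4×2). The projector onto W = col(U) is P = U (U^T U)^(-1) U^T.
Compute U^T U =
  [18, 14]
  [14, 19],
and U^T v = (16, 20).
Solve U^T U · c = U^T v for the coefficients: c = (12/73, 68/73). The projection is proj_W(v) = U c.
Check: (v - proj_W(v)) · u_1 = 0  (should be 0).
Check: (v - proj_W(v)) · u_2 = 0  (should be 0).
Result: proj_W(v) = (-24/73, -216/73, 92/73, 240/73).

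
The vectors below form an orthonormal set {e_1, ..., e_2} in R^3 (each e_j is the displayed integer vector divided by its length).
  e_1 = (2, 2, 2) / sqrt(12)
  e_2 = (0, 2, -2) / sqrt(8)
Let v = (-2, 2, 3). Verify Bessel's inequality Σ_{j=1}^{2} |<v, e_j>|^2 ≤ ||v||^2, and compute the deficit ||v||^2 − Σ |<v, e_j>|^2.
Σ |<v, e_j>|^2 = 7/2; ||v||^2 = 17; deficit = 27/2

Write each e_j = u_j / sqrt(<u_j, u_j>) where u_j is the displayed integer vector. Then <v, e_j> = <v, u_j> / sqrt(<u_j, u_j>), so |<v, e_j>|^2 = <v, u_j>^2 / <u_j, u_j>.
Coefficients: <v, e_1> = 6/sqrt(12), <v, e_2> = -2/sqrt(8).
Square and sum: Σ |<v, e_j>|^2 = 7/2.
Compute ||v||^2 = v·v = 17.
Deficit = 17 − 7/2 = 27/2 ≥ 0, confirming Bessel's inequality. (The deficit equals ||v − Σ <v,e_j> e_j||^2, the squared distance from v to span{e_j}.)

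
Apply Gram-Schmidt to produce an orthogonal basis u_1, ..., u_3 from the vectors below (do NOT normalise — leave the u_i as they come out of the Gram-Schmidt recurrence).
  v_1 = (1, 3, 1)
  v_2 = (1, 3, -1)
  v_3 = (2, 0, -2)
Orthogonal basis:
  u_1 = (1, 3, 1)
  u_2 = (2/11, 6/11, -20/11)
  u_3 = (9/5, -3/5, 0)

Apply the Gram-Schmidt recurrence
  u_1 = v_1
  u_i = v_i − Σ_{j<i} ((v_i · u_j) / (u_j · u_j)) · u_j.

Step by step this gives:
  u_1 = (1, 3, 1)
  u_2 = (2/11, 6/11, -20/11)
  u_3 = (9/5, -3/5, 0)

Orthogonality check:
  u_2 · u_1 = 0 (should be 0)
  u_3 · u_1 = 0 (should be 0)
  u_3 · u_2 = 0 (should be 0)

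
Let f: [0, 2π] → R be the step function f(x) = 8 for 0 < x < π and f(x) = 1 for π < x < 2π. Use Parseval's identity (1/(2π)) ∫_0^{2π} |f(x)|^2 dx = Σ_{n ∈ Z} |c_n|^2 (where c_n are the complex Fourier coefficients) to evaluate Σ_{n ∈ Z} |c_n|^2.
Σ |c_n|^2 = 65/2

Parseval equates the L^2 energy of f (normalised by 1/(2π)) with the ℓ^2 sum of its Fourier coefficients: (1/(2π)) ∫_0^{2π} |f|^2 = Σ |c_n|^2.
Compute the left side: (1/(2π)) [∫_0^π 8^2 dx + ∫_π^{2π} 1^2 dx] = (1/(2π)) · (64π + 1π) = (64 + 1)/2 = 65/2.
So Σ_{n ∈ Z} |c_n|^2 = 65/2.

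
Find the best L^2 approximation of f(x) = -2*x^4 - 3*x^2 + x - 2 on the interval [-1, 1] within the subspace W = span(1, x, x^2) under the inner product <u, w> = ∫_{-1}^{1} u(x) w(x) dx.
g(x) = -33*x^2/7 + x - 64/35

The best approximation g ∈ W is the orthogonal projection of f onto W. Writing g = a_0 + a_1 x + a_2 x^2, the coefficients solve the normal equations G · a = b where
  G_{ij} = <φ_i, φ_j> and b_i = <f, φ_i>, with φ_0 = 1, φ_1 = x, φ_2 = x^2.
G =
  [2, 0, 2/3]
  [0, 2/3, 0]
  [2/3, 0, 2/5],
b = (-34/5, 2/3, -326/105).
Solving gives a_0 = -64/35, a_1 = 1, a_2 = -33/7, so
  g(x) = -33*x^2/7 + x - 64/35.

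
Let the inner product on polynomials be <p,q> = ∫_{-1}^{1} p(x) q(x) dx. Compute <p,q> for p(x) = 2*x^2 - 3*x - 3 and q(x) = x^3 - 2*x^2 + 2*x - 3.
<p,q> = 56/5

Expand the product: p(x)·q(x) = 2*x^5 - 7*x^4 + 7*x^3 - 6*x^2 + 3*x + 9.
∫_{-1}^{1} of each monomial x^k gives [2/(k+1) if k even, 0 if k odd]. Integrating term-by-term (or equivalently evaluating the antiderivative F(x) = x^6/3 - 7*x^5/5 + 7*x^4/4 - 2*x^3 + 3*x^2/2 + 9*x at the endpoints):
  F(1) − F(−1) = 551/60 − (-121/60) = 56/5.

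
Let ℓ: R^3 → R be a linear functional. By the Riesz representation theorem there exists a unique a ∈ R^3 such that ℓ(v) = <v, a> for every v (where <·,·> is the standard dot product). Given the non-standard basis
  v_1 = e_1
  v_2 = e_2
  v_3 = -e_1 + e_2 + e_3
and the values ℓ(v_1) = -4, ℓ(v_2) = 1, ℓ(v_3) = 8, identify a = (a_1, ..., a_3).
a = (-4, 1, 3)

Write a = (a_1, ..., a_3) in the standard basis. For each basis vector v_i, ℓ(v_i) = <v_i, a> is a linear equation in the a_j's. Collect the n equations into a matrix system V a = ℓ, where row i of V is v_i (expressed in the standard basis). Since V is invertible (lower-triangular with 1s on the diagonal, up to permutation), solve by back-substitution:
  V =
[[1, 0, 0],
 [0, 1, 0],
 [-1, 1, 1]]
  V a = (-4, 1, 8)
Solving gives a = (-4, 1, 3).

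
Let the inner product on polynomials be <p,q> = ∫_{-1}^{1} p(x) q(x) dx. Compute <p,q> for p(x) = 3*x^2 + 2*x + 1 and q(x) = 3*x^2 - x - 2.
<p,q> = -56/15

Expand the product: p(x)·q(x) = 9*x^4 + 3*x^3 - 5*x^2 - 5*x - 2.
∫_{-1}^{1} of each monomial x^k gives [2/(k+1) if k even, 0 if k odd]. Integrating term-by-term (or equivalently evaluating the antiderivative F(x) = 9*x^5/5 + 3*x^4/4 - 5*x^3/3 - 5*x^2/2 - 2*x at the endpoints):
  F(1) − F(−1) = -217/60 − (7/60) = -56/15.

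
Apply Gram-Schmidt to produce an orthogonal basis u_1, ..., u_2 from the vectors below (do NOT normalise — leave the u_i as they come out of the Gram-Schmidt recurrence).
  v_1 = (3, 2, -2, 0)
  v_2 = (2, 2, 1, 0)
Orthogonal basis:
  u_1 = (3, 2, -2, 0)
  u_2 = (10/17, 18/17, 33/17, 0)

Apply the Gram-Schmidt recurrence
  u_1 = v_1
  u_i = v_i − Σ_{j<i} ((v_i · u_j) / (u_j · u_j)) · u_j.

Step by step this gives:
  u_1 = (3, 2, -2, 0)
  u_2 = (10/17, 18/17, 33/17, 0)

Orthogonality check:
  u_2 · u_1 = 0 (should be 0)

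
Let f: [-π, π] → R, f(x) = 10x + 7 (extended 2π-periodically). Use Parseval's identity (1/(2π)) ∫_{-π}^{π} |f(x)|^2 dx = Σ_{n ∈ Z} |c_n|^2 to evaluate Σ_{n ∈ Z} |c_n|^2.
Σ |c_n|^2 = 100π^2/3 + 49

Expand and integrate term by term over [-π, π]:
  ∫ (10x)^2 dx = 100·(2π^3/3); ∫ 2·10·(7)·x dx = 0 (odd integrand); ∫ 7^2 dx = 49·2π.
So (1/(2π)) ∫_{-π}^{π} (10x + 7)^2 dx = 100π^2/3 + 49 = 100π^2/3 + 49.
Parseval ⇒ Σ |c_n|^2 = 100π^2/3 + 49.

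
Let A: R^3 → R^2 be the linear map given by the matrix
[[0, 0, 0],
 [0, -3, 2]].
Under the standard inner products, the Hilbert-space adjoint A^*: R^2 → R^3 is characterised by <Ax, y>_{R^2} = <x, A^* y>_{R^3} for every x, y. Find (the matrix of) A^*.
A^* = A^T =
[[0, 0],
 [0, -3],
 [0, 2]]

For real matrices with standard dot products, the defining identity <Ax, y> = <x, A^* y> gives (Ax)^T y = x^T (A^*) y, i.e. x^T A^T y = x^T (A^*) y. Since this holds for all x, y, we must have A^* = A^T. Therefore
A^* =
[[0, 0],
 [0, -3],
 [0, 2]].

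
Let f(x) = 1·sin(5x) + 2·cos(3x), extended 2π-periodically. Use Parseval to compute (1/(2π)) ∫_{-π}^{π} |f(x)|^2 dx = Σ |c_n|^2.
Σ |c_n|^2 = 5/2

Expand |f|^2 and use orthogonality of {sin(nx), cos(mx)} on [-π, π]:
  ∫_{-π}^{π} sin(nx)^2 dx = π, ∫ cos(mx)^2 dx = π, and cross terms integrate to 0.
So ∫_{-π}^{π} f(x)^2 dx = 1^2 · π + 2^2 · π = (1 + 4)π.
Divide by 2π: (1 + 4)/2 = 5/2.
By Parseval, this equals Σ |c_n|^2.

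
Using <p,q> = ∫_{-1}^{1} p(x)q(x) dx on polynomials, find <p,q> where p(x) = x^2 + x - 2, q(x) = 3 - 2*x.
<p,q> = -34/3

Expand the product: p(x)·q(x) = -2*x^3 + x^2 + 7*x - 6.
∫_{-1}^{1} of each monomial x^k gives [2/(k+1) if k even, 0 if k odd]. Integrating term-by-term (or equivalently evaluating the antiderivative F(x) = -x^4/2 + x^3/3 + 7*x^2/2 - 6*x at the endpoints):
  F(1) − F(−1) = -8/3 − (26/3) = -34/3.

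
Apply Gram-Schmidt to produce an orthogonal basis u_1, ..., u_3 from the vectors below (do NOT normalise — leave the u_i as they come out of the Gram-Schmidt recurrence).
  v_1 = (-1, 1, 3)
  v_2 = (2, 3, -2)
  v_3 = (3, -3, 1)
Orthogonal basis:
  u_1 = (-1, 1, 3)
  u_2 = (17/11, 38/11, -7/11)
  u_3 = (275/81, -100/81, 125/81)

Apply the Gram-Schmidt recurrence
  u_1 = v_1
  u_i = v_i − Σ_{j<i} ((v_i · u_j) / (u_j · u_j)) · u_j.

Step by step this gives:
  u_1 = (-1, 1, 3)
  u_2 = (17/11, 38/11, -7/11)
  u_3 = (275/81, -100/81, 125/81)

Orthogonality check:
  u_2 · u_1 = 0 (should be 0)
  u_3 · u_1 = 0 (should be 0)
  u_3 · u_2 = 0 (should be 0)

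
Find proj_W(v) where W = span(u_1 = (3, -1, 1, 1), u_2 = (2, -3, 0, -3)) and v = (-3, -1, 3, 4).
proj_W(v) = (-12/19, 227/114, 17/57, 295/114)

Set up U = [u_1 | ... | u_2] ∈ R^(4×2). The projector onto W = col(U) is P = U (U^T U)^(-1) U^T.
Compute U^T U =
  [12, 6]
  [6, 22],
and U^T v = (-1, -15).
Solve U^T U · c = U^T v for the coefficients: c = (17/57, -29/38). The projection is proj_W(v) = U c.
Check: (v - proj_W(v)) · u_1 = 0  (should be 0).
Check: (v - proj_W(v)) · u_2 = 0  (should be 0).
Result: proj_W(v) = (-12/19, 227/114, 17/57, 295/114).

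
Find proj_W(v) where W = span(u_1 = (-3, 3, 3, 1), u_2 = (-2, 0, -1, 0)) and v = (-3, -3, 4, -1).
proj_W(v) = (-193/131, 147/131, 124/131, 49/131)

Set up U = [u_1 | ... | u_2] ∈ R^(4×2). The projector onto W = col(U) is P = U (U^T U)^(-1) U^T.
Compute U^T U =
  [28, 3]
  [3, 5],
and U^T v = (11, 2).
Solve U^T U · c = U^T v for the coefficients: c = (49/131, 23/131). The projection is proj_W(v) = U c.
Check: (v - proj_W(v)) · u_1 = 0  (should be 0).
Check: (v - proj_W(v)) · u_2 = 0  (should be 0).
Result: proj_W(v) = (-193/131, 147/131, 124/131, 49/131).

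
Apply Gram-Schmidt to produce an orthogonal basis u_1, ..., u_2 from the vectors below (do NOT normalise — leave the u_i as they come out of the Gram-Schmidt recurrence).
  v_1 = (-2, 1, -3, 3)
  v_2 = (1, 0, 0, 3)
Orthogonal basis:
  u_1 = (-2, 1, -3, 3)
  u_2 = (37/23, -7/23, 21/23, 48/23)

Apply the Gram-Schmidt recurrence
  u_1 = v_1
  u_i = v_i − Σ_{j<i} ((v_i · u_j) / (u_j · u_j)) · u_j.

Step by step this gives:
  u_1 = (-2, 1, -3, 3)
  u_2 = (37/23, -7/23, 21/23, 48/23)

Orthogonality check:
  u_2 · u_1 = 0 (should be 0)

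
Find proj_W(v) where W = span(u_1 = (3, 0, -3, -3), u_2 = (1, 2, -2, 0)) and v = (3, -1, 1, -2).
proj_W(v) = (4/3, -5/3, -1/2, -13/6)

Set up U = [u_1 | ... | u_2] ∈ R^(4×2). The projector onto W = col(U) is P = U (U^T U)^(-1) U^T.
Compute U^T U =
  [27, 9]
  [9, 9],
and U^T v = (12, -1).
Solve U^T U · c = U^T v for the coefficients: c = (13/18, -5/6). The projection is proj_W(v) = U c.
Check: (v - proj_W(v)) · u_1 = 0  (should be 0).
Check: (v - proj_W(v)) · u_2 = 0  (should be 0).
Result: proj_W(v) = (4/3, -5/3, -1/2, -13/6).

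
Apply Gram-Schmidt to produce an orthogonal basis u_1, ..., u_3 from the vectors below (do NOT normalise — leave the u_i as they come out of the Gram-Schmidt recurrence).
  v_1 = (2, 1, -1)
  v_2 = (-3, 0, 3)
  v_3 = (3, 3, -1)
Orthogonal basis:
  u_1 = (2, 1, -1)
  u_2 = (0, 3/2, 3/2)
  u_3 = (-1/3, 1/3, -1/3)

Apply the Gram-Schmidt recurrence
  u_1 = v_1
  u_i = v_i − Σ_{j<i} ((v_i · u_j) / (u_j · u_j)) · u_j.

Step by step this gives:
  u_1 = (2, 1, -1)
  u_2 = (0, 3/2, 3/2)
  u_3 = (-1/3, 1/3, -1/3)

Orthogonality check:
  u_2 · u_1 = 0 (should be 0)
  u_3 · u_1 = 0 (should be 0)
  u_3 · u_2 = 0 (should be 0)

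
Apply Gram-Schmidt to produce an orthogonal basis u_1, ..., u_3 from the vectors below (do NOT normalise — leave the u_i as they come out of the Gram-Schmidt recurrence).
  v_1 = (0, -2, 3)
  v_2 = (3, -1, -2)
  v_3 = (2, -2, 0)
Orthogonal basis:
  u_1 = (0, -2, 3)
  u_2 = (3, -21/13, -14/13)
  u_3 = (-14/83, -18/83, -12/83)

Apply the Gram-Schmidt recurrence
  u_1 = v_1
  u_i = v_i − Σ_{j<i} ((v_i · u_j) / (u_j · u_j)) · u_j.

Step by step this gives:
  u_1 = (0, -2, 3)
  u_2 = (3, -21/13, -14/13)
  u_3 = (-14/83, -18/83, -12/83)

Orthogonality check:
  u_2 · u_1 = 0 (should be 0)
  u_3 · u_1 = 0 (should be 0)
  u_3 · u_2 = 0 (should be 0)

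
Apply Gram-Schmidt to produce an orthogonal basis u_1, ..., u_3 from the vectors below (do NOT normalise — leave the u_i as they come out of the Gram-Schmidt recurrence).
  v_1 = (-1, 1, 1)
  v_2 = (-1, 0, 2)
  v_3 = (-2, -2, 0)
Orthogonal basis:
  u_1 = (-1, 1, 1)
  u_2 = (0, -1, 1)
  u_3 = (-2, -1, -1)

Apply the Gram-Schmidt recurrence
  u_1 = v_1
  u_i = v_i − Σ_{j<i} ((v_i · u_j) / (u_j · u_j)) · u_j.

Step by step this gives:
  u_1 = (-1, 1, 1)
  u_2 = (0, -1, 1)
  u_3 = (-2, -1, -1)

Orthogonality check:
  u_2 · u_1 = 0 (should be 0)
  u_3 · u_1 = 0 (should be 0)
  u_3 · u_2 = 0 (should be 0)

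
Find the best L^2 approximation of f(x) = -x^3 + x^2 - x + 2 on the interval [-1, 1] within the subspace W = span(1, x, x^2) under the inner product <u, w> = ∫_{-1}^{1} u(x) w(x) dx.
g(x) = x^2 - 8*x/5 + 2

The best approximation g ∈ W is the orthogonal projection of f onto W. Writing g = a_0 + a_1 x + a_2 x^2, the coefficients solve the normal equations G · a = b where
  G_{ij} = <φ_i, φ_j> and b_i = <f, φ_i>, with φ_0 = 1, φ_1 = x, φ_2 = x^2.
G =
  [2, 0, 2/3]
  [0, 2/3, 0]
  [2/3, 0, 2/5],
b = (14/3, -16/15, 26/15).
Solving gives a_0 = 2, a_1 = -8/5, a_2 = 1, so
  g(x) = x^2 - 8*x/5 + 2.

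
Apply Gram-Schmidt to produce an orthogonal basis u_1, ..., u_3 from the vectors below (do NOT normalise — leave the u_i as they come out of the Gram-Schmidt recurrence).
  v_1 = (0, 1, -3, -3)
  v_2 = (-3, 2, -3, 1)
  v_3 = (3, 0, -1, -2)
Orthogonal basis:
  u_1 = (0, 1, -3, -3)
  u_2 = (-3, 30/19, -33/19, 43/19)
  u_3 = (447/373, 177/373, -232/373, 291/373)

Apply the Gram-Schmidt recurrence
  u_1 = v_1
  u_i = v_i − Σ_{j<i} ((v_i · u_j) / (u_j · u_j)) · u_j.

Step by step this gives:
  u_1 = (0, 1, -3, -3)
  u_2 = (-3, 30/19, -33/19, 43/19)
  u_3 = (447/373, 177/373, -232/373, 291/373)

Orthogonality check:
  u_2 · u_1 = 0 (should be 0)
  u_3 · u_1 = 0 (should be 0)
  u_3 · u_2 = 0 (should be 0)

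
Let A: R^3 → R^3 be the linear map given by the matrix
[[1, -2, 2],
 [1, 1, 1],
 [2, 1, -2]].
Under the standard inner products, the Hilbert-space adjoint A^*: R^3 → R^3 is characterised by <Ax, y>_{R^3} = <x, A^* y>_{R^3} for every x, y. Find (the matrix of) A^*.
A^* = A^T =
[[1, 1, 2],
 [-2, 1, 1],
 [2, 1, -2]]

For real matrices with standard dot products, the defining identity <Ax, y> = <x, A^* y> gives (Ax)^T y = x^T (A^*) y, i.e. x^T A^T y = x^T (A^*) y. Since this holds for all x, y, we must have A^* = A^T. Therefore
A^* =
[[1, 1, 2],
 [-2, 1, 1],
 [2, 1, -2]].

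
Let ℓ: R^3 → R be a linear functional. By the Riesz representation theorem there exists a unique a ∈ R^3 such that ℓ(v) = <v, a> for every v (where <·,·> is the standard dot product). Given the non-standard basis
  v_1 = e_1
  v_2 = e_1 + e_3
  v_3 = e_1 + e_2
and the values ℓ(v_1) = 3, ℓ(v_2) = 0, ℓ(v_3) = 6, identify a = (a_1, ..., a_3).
a = (3, 3, -3)

Write a = (a_1, ..., a_3) in the standard basis. For each basis vector v_i, ℓ(v_i) = <v_i, a> is a linear equation in the a_j's. Collect the n equations into a matrix system V a = ℓ, where row i of V is v_i (expressed in the standard basis). Since V is invertible (lower-triangular with 1s on the diagonal, up to permutation), solve by back-substitution:
  V =
[[1, 0, 0],
 [1, 0, 1],
 [1, 1, 0]]
  V a = (3, 0, 6)
Solving gives a = (3, 3, -3).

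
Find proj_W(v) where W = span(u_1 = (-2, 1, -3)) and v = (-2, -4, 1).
proj_W(v) = (3/7, -3/14, 9/14)

Set up U = [u_1 | ... | u_1] ∈ R^(3×1). The projector onto W = col(U) is P = U (U^T U)^(-1) U^T.
Compute U^T U =
  [14],
and U^T v = (-3).
Solve U^T U · c = U^T v for the coefficients: c = (-3/14). The projection is proj_W(v) = U c.
Check: (v - proj_W(v)) · u_1 = 0  (should be 0).
Result: proj_W(v) = (3/7, -3/14, 9/14).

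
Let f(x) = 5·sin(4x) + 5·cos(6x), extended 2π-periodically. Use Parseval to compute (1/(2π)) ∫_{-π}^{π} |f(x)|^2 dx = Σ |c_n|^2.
Σ |c_n|^2 = 25

Expand |f|^2 and use orthogonality of {sin(nx), cos(mx)} on [-π, π]:
  ∫_{-π}^{π} sin(nx)^2 dx = π, ∫ cos(mx)^2 dx = π, and cross terms integrate to 0.
So ∫_{-π}^{π} f(x)^2 dx = 5^2 · π + 5^2 · π = (25 + 25)π.
Divide by 2π: (25 + 25)/2 = 25.
By Parseval, this equals Σ |c_n|^2.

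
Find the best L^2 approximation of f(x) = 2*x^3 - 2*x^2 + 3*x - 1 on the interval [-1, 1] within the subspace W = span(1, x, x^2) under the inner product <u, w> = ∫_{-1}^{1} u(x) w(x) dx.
g(x) = -2*x^2 + 21*x/5 - 1

The best approximation g ∈ W is the orthogonal projection of f onto W. Writing g = a_0 + a_1 x + a_2 x^2, the coefficients solve the normal equations G · a = b where
  G_{ij} = <φ_i, φ_j> and b_i = <f, φ_i>, with φ_0 = 1, φ_1 = x, φ_2 = x^2.
G =
  [2, 0, 2/3]
  [0, 2/3, 0]
  [2/3, 0, 2/5],
b = (-10/3, 14/5, -22/15).
Solving gives a_0 = -1, a_1 = 21/5, a_2 = -2, so
  g(x) = -2*x^2 + 21*x/5 - 1.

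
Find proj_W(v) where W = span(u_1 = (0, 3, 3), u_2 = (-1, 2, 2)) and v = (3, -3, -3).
proj_W(v) = (3, -3, -3)

Set up U = [u_1 | ... | u_2] ∈ R^(3×2). The projector onto W = col(U) is P = U (U^T U)^(-1) U^T.
Compute U^T U =
  [18, 12]
  [12, 9],
and U^T v = (-18, -15).
Solve U^T U · c = U^T v for the coefficients: c = (1, -3). The projection is proj_W(v) = U c.
Check: (v - proj_W(v)) · u_1 = 0  (should be 0).
Check: (v - proj_W(v)) · u_2 = 0  (should be 0).
Result: proj_W(v) = (3, -3, -3).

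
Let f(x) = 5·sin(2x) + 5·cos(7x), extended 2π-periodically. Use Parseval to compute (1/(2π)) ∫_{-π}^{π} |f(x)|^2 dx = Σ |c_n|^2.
Σ |c_n|^2 = 25

Expand |f|^2 and use orthogonality of {sin(nx), cos(mx)} on [-π, π]:
  ∫_{-π}^{π} sin(nx)^2 dx = π, ∫ cos(mx)^2 dx = π, and cross terms integrate to 0.
So ∫_{-π}^{π} f(x)^2 dx = 5^2 · π + 5^2 · π = (25 + 25)π.
Divide by 2π: (25 + 25)/2 = 25.
By Parseval, this equals Σ |c_n|^2.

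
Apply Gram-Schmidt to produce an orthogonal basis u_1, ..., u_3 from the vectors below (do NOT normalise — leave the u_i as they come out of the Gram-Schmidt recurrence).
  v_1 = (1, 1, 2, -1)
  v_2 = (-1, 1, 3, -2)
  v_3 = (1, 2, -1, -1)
Orthogonal basis:
  u_1 = (1, 1, 2, -1)
  u_2 = (-15/7, -1/7, 5/7, -6/7)
  u_3 = (-5/41, 68/41, -53/41, -43/41)

Apply the Gram-Schmidt recurrence
  u_1 = v_1
  u_i = v_i − Σ_{j<i} ((v_i · u_j) / (u_j · u_j)) · u_j.

Step by step this gives:
  u_1 = (1, 1, 2, -1)
  u_2 = (-15/7, -1/7, 5/7, -6/7)
  u_3 = (-5/41, 68/41, -53/41, -43/41)

Orthogonality check:
  u_2 · u_1 = 0 (should be 0)
  u_3 · u_1 = 0 (should be 0)
  u_3 · u_2 = 0 (should be 0)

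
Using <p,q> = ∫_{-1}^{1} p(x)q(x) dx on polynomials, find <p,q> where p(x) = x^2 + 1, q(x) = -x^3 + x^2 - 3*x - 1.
<p,q> = -8/5

Expand the product: p(x)·q(x) = -x^5 + x^4 - 4*x^3 - 3*x - 1.
∫_{-1}^{1} of each monomial x^k gives [2/(k+1) if k even, 0 if k odd]. Integrating term-by-term (or equivalently evaluating the antiderivative F(x) = -x^6/6 + x^5/5 - x^4 - 3*x^2/2 - x at the endpoints):
  F(1) − F(−1) = -52/15 − (-28/15) = -8/5.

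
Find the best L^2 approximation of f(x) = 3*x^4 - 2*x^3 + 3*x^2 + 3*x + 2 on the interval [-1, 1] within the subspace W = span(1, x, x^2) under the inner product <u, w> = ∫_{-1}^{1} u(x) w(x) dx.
g(x) = 39*x^2/7 + 9*x/5 + 61/35

The best approximation g ∈ W is the orthogonal projection of f onto W. Writing g = a_0 + a_1 x + a_2 x^2, the coefficients solve the normal equations G · a = b where
  G_{ij} = <φ_i, φ_j> and b_i = <f, φ_i>, with φ_0 = 1, φ_1 = x, φ_2 = x^2.
G =
  [2, 0, 2/3]
  [0, 2/3, 0]
  [2/3, 0, 2/5],
b = (36/5, 6/5, 356/105).
Solving gives a_0 = 61/35, a_1 = 9/5, a_2 = 39/7, so
  g(x) = 39*x^2/7 + 9*x/5 + 61/35.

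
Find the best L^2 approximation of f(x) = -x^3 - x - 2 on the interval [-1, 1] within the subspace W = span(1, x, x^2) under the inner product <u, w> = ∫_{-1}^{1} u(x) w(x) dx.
g(x) = -8*x/5 - 2

The best approximation g ∈ W is the orthogonal projection of f onto W. Writing g = a_0 + a_1 x + a_2 x^2, the coefficients solve the normal equations G · a = b where
  G_{ij} = <φ_i, φ_j> and b_i = <f, φ_i>, with φ_0 = 1, φ_1 = x, φ_2 = x^2.
G =
  [2, 0, 2/3]
  [0, 2/3, 0]
  [2/3, 0, 2/5],
b = (-4, -16/15, -4/3).
Solving gives a_0 = -2, a_1 = -8/5, a_2 = 0, so
  g(x) = -8*x/5 - 2.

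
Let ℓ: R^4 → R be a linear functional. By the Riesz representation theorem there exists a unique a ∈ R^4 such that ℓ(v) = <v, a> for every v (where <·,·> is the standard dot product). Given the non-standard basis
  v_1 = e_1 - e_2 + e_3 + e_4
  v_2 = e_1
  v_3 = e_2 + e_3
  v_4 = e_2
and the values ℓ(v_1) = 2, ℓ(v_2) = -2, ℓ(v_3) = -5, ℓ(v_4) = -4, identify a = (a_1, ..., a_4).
a = (-2, -4, -1, 1)

Write a = (a_1, ..., a_4) in the standard basis. For each basis vector v_i, ℓ(v_i) = <v_i, a> is a linear equation in the a_j's. Collect the n equations into a matrix system V a = ℓ, where row i of V is v_i (expressed in the standard basis). Since V is invertible (lower-triangular with 1s on the diagonal, up to permutation), solve by back-substitution:
  V =
[[1, -1, 1, 1],
 [1, 0, 0, 0],
 [0, 1, 1, 0],
 [0, 1, 0, 0]]
  V a = (2, -2, -5, -4)
Solving gives a = (-2, -4, -1, 1).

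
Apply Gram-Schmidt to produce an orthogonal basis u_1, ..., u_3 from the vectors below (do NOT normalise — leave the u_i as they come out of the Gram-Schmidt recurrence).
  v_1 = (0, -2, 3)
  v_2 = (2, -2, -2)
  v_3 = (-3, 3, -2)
Orthogonal basis:
  u_1 = (0, -2, 3)
  u_2 = (2, -30/13, -20/13)
  u_3 = (-25/19, -15/19, -10/19)

Apply the Gram-Schmidt recurrence
  u_1 = v_1
  u_i = v_i − Σ_{j<i} ((v_i · u_j) / (u_j · u_j)) · u_j.

Step by step this gives:
  u_1 = (0, -2, 3)
  u_2 = (2, -30/13, -20/13)
  u_3 = (-25/19, -15/19, -10/19)

Orthogonality check:
  u_2 · u_1 = 0 (should be 0)
  u_3 · u_1 = 0 (should be 0)
  u_3 · u_2 = 0 (should be 0)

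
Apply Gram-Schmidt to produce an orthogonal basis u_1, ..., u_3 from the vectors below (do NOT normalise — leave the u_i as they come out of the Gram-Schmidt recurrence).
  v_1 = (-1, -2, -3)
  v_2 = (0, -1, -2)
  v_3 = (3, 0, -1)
Orthogonal basis:
  u_1 = (-1, -2, -3)
  u_2 = (4/7, 1/7, -2/7)
  u_3 = (1/3, -2/3, 1/3)

Apply the Gram-Schmidt recurrence
  u_1 = v_1
  u_i = v_i − Σ_{j<i} ((v_i · u_j) / (u_j · u_j)) · u_j.

Step by step this gives:
  u_1 = (-1, -2, -3)
  u_2 = (4/7, 1/7, -2/7)
  u_3 = (1/3, -2/3, 1/3)

Orthogonality check:
  u_2 · u_1 = 0 (should be 0)
  u_3 · u_1 = 0 (should be 0)
  u_3 · u_2 = 0 (should be 0)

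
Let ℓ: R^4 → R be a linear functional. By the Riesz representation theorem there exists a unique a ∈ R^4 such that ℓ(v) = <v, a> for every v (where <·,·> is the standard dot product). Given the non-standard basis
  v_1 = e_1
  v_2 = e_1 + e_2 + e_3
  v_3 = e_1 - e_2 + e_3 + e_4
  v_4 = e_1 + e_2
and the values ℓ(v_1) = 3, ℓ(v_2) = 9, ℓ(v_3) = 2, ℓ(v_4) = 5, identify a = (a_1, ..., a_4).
a = (3, 2, 4, -3)

Write a = (a_1, ..., a_4) in the standard basis. For each basis vector v_i, ℓ(v_i) = <v_i, a> is a linear equation in the a_j's. Collect the n equations into a matrix system V a = ℓ, where row i of V is v_i (expressed in the standard basis). Since V is invertible (lower-triangular with 1s on the diagonal, up to permutation), solve by back-substitution:
  V =
[[1, 0, 0, 0],
 [1, 1, 1, 0],
 [1, -1, 1, 1],
 [1, 1, 0, 0]]
  V a = (3, 9, 2, 5)
Solving gives a = (3, 2, 4, -3).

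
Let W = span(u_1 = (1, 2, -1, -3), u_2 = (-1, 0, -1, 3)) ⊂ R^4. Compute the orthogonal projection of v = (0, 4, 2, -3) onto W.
proj_W(v) = (8/7, 11/7, -3/7, -24/7)

Set up U = [u_1 | ... | u_2] ∈ R^(4×2). The projector onto W = col(U) is P = U (U^T U)^(-1) U^T.
Compute U^T U =
  [15, -9]
  [-9, 11],
and U^T v = (15, -11).
Solve U^T U · c = U^T v for the coefficients: c = (11/14, -5/14). The projection is proj_W(v) = U c.
Check: (v - proj_W(v)) · u_1 = 0  (should be 0).
Check: (v - proj_W(v)) · u_2 = 0  (should be 0).
Result: proj_W(v) = (8/7, 11/7, -3/7, -24/7).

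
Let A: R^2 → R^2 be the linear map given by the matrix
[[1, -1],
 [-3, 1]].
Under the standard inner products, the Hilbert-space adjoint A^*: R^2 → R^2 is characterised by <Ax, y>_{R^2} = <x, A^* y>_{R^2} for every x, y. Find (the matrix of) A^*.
A^* = A^T =
[[1, -3],
 [-1, 1]]

For real matrices with standard dot products, the defining identity <Ax, y> = <x, A^* y> gives (Ax)^T y = x^T (A^*) y, i.e. x^T A^T y = x^T (A^*) y. Since this holds for all x, y, we must have A^* = A^T. Therefore
A^* =
[[1, -3],
 [-1, 1]].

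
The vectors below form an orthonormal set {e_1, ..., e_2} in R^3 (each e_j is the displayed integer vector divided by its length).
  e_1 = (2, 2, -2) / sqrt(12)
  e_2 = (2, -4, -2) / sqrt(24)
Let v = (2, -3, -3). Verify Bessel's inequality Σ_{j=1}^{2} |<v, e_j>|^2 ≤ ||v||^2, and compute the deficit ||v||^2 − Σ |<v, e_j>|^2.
Σ |<v, e_j>|^2 = 43/2; ||v||^2 = 22; deficit = 1/2

Write each e_j = u_j / sqrt(<u_j, u_j>) where u_j is the displayed integer vector. Then <v, e_j> = <v, u_j> / sqrt(<u_j, u_j>), so |<v, e_j>|^2 = <v, u_j>^2 / <u_j, u_j>.
Coefficients: <v, e_1> = 4/sqrt(12), <v, e_2> = 22/sqrt(24).
Square and sum: Σ |<v, e_j>|^2 = 43/2.
Compute ||v||^2 = v·v = 22.
Deficit = 22 − 43/2 = 1/2 ≥ 0, confirming Bessel's inequality. (The deficit equals ||v − Σ <v,e_j> e_j||^2, the squared distance from v to span{e_j}.)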